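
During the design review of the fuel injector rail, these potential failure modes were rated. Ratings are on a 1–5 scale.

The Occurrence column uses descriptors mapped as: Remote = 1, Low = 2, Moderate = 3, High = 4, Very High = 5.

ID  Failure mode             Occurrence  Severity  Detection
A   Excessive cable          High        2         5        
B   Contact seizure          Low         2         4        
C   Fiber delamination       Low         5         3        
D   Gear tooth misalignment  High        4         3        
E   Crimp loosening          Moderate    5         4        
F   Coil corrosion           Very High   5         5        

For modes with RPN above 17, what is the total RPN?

303

RPN = Severity × Occurrence × Detection:
  A: 2 × 4 × 5 = 40
  B: 2 × 2 × 4 = 16
  C: 5 × 2 × 3 = 30
  D: 4 × 4 × 3 = 48
  E: 5 × 3 × 4 = 60
  F: 5 × 5 × 5 = 125
RPN > 17: A (40), C (30), D (48), E (60), F (125).
Sum: 40 + 30 + 48 + 60 + 125 = 303.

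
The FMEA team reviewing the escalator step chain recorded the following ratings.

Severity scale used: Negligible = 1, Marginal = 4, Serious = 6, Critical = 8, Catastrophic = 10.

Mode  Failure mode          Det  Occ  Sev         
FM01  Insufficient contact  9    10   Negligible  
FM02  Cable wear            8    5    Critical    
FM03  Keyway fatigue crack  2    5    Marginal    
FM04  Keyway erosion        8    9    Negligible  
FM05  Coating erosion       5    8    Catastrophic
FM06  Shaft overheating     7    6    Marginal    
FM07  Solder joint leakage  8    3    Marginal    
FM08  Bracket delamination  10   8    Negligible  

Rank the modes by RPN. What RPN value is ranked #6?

RPN = Severity × Occurrence × Detection:
  FM01: 1 × 10 × 9 = 90
  FM02: 8 × 5 × 8 = 320
  FM03: 4 × 5 × 2 = 40
  FM04: 1 × 9 × 8 = 72
  FM05: 10 × 8 × 5 = 400
  FM06: 4 × 6 × 7 = 168
  FM07: 4 × 3 × 8 = 96
  FM08: 1 × 8 × 10 = 80
Sorted descending: 400, 320, 168, 96, 90, 80, 72, 40.
The sixth-highest RPN is 80 (FM08).

80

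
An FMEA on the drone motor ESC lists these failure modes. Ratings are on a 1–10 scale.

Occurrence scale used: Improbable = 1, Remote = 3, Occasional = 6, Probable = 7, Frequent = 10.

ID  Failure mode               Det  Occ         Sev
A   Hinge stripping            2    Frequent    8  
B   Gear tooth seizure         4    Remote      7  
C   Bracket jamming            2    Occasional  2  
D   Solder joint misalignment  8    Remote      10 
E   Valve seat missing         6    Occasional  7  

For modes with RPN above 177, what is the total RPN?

492

RPN = Severity × Occurrence × Detection:
  A: 8 × 10 × 2 = 160
  B: 7 × 3 × 4 = 84
  C: 2 × 6 × 2 = 24
  D: 10 × 3 × 8 = 240
  E: 7 × 6 × 6 = 252
RPN > 177: D (240), E (252).
Sum: 240 + 252 = 492.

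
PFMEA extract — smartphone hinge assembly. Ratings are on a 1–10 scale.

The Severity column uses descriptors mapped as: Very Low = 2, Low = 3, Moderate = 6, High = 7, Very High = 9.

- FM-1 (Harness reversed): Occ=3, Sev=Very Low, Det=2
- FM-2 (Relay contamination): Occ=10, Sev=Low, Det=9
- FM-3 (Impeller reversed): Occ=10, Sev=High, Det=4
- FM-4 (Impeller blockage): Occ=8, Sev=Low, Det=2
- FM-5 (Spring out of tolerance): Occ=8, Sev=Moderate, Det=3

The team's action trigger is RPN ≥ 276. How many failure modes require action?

1

RPN = Severity × Occurrence × Detection:
  FM-1: 2 × 3 × 2 = 12
  FM-2: 3 × 10 × 9 = 270
  FM-3: 7 × 10 × 4 = 280
  FM-4: 3 × 8 × 2 = 48
  FM-5: 6 × 8 × 3 = 144
Modes with RPN ≥ 276: FM-3 (280) → 1.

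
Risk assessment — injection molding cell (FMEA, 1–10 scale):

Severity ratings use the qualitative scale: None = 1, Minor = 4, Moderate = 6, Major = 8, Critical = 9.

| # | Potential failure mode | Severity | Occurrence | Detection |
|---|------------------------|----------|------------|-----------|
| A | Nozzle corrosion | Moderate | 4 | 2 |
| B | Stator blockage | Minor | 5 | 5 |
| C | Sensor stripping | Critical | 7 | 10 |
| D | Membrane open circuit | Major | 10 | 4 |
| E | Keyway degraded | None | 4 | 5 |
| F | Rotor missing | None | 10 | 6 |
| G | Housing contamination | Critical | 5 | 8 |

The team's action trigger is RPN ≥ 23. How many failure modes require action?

RPN = Severity × Occurrence × Detection:
  A: 6 × 4 × 2 = 48
  B: 4 × 5 × 5 = 100
  C: 9 × 7 × 10 = 630
  D: 8 × 10 × 4 = 320
  E: 1 × 4 × 5 = 20
  F: 1 × 10 × 6 = 60
  G: 9 × 5 × 8 = 360
Modes with RPN ≥ 23: A (48), B (100), C (630), D (320), F (60), G (360) → 6.

6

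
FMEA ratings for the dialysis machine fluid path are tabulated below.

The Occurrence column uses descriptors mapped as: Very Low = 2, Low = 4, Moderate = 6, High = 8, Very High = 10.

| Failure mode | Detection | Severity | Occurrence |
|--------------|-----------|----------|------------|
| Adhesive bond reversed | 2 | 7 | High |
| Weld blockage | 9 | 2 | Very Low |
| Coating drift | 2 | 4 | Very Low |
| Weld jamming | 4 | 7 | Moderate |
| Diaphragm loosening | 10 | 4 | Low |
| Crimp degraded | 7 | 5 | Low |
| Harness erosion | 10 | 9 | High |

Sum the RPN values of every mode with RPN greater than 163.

RPN = Severity × Occurrence × Detection:
  Adhesive bond reversed: 7 × 8 × 2 = 112
  Weld blockage: 2 × 2 × 9 = 36
  Coating drift: 4 × 2 × 2 = 16
  Weld jamming: 7 × 6 × 4 = 168
  Diaphragm loosening: 4 × 4 × 10 = 160
  Crimp degraded: 5 × 4 × 7 = 140
  Harness erosion: 9 × 8 × 10 = 720
RPN > 163: Weld jamming (168), Harness erosion (720).
Sum: 168 + 720 = 888.

888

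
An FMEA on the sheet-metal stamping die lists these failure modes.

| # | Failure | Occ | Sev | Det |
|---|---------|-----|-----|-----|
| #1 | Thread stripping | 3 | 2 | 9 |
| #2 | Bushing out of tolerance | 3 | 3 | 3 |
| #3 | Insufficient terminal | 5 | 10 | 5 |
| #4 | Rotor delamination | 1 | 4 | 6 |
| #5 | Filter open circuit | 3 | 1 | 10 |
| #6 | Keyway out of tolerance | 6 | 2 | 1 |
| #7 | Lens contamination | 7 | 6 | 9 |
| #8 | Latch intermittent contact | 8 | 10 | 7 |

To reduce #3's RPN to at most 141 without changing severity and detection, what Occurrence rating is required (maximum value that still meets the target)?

2

#3: S=10, O=5, D=5 → current RPN = 250.
Fixed product = 50. Need 50 × O ≤ 141, so O ≤ 141/50 = 2.82.
Maximum integer Occurrence rating = 2 (gives RPN 100; O=3 would give 150 > 141).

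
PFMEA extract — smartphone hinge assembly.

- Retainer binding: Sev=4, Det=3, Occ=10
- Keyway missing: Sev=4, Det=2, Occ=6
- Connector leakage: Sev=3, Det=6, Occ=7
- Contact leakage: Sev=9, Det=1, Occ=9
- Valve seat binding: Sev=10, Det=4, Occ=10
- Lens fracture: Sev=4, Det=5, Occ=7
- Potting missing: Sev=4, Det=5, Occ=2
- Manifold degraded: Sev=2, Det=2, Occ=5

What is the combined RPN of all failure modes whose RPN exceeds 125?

666

RPN = Severity × Occurrence × Detection:
  Retainer binding: 4 × 10 × 3 = 120
  Keyway missing: 4 × 6 × 2 = 48
  Connector leakage: 3 × 7 × 6 = 126
  Contact leakage: 9 × 9 × 1 = 81
  Valve seat binding: 10 × 10 × 4 = 400
  Lens fracture: 4 × 7 × 5 = 140
  Potting missing: 4 × 2 × 5 = 40
  Manifold degraded: 2 × 5 × 2 = 20
RPN > 125: Connector leakage (126), Valve seat binding (400), Lens fracture (140).
Sum: 126 + 400 + 140 = 666.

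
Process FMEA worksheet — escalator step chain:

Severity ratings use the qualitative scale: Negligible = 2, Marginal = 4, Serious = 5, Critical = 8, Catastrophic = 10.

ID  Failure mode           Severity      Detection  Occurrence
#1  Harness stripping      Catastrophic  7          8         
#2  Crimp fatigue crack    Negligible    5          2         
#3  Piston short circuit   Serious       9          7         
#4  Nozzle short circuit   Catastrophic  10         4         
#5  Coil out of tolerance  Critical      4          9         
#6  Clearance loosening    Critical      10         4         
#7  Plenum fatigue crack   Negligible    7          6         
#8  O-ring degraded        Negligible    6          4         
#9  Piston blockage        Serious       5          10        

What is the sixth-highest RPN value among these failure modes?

RPN = Severity × Occurrence × Detection:
  #1: 10 × 8 × 7 = 560
  #2: 2 × 2 × 5 = 20
  #3: 5 × 7 × 9 = 315
  #4: 10 × 4 × 10 = 400
  #5: 8 × 9 × 4 = 288
  #6: 8 × 4 × 10 = 320
  #7: 2 × 6 × 7 = 84
  #8: 2 × 4 × 6 = 48
  #9: 5 × 10 × 5 = 250
Sorted descending: 560, 400, 320, 315, 288, 250, 84, 48, 20.
The sixth-highest RPN is 250 (#9).

250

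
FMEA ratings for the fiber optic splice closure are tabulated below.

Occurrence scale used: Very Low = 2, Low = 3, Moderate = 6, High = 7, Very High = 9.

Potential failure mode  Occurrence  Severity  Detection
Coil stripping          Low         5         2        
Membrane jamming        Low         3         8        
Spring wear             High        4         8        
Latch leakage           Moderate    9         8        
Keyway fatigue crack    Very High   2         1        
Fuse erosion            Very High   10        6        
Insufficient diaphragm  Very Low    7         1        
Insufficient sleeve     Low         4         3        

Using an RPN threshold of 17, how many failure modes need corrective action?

7

RPN = Severity × Occurrence × Detection:
  Coil stripping: 5 × 3 × 2 = 30
  Membrane jamming: 3 × 3 × 8 = 72
  Spring wear: 4 × 7 × 8 = 224
  Latch leakage: 9 × 6 × 8 = 432
  Keyway fatigue crack: 2 × 9 × 1 = 18
  Fuse erosion: 10 × 9 × 6 = 540
  Insufficient diaphragm: 7 × 2 × 1 = 14
  Insufficient sleeve: 4 × 3 × 3 = 36
Modes with RPN ≥ 17: Coil stripping (30), Membrane jamming (72), Spring wear (224), Latch leakage (432), Keyway fatigue crack (18), Fuse erosion (540), Insufficient sleeve (36) → 7.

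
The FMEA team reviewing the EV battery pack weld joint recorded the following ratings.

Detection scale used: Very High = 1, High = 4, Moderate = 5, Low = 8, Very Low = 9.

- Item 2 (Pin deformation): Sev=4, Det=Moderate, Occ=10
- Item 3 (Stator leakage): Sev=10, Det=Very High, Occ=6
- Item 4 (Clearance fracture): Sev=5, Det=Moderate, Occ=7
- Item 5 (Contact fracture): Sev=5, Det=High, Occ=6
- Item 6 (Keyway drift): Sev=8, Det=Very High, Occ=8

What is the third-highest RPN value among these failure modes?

RPN = Severity × Occurrence × Detection:
  Item 2: 4 × 10 × 5 = 200
  Item 3: 10 × 6 × 1 = 60
  Item 4: 5 × 7 × 5 = 175
  Item 5: 5 × 6 × 4 = 120
  Item 6: 8 × 8 × 1 = 64
Sorted descending: 200, 175, 120, 64, 60.
The third-highest RPN is 120 (Item 5).

120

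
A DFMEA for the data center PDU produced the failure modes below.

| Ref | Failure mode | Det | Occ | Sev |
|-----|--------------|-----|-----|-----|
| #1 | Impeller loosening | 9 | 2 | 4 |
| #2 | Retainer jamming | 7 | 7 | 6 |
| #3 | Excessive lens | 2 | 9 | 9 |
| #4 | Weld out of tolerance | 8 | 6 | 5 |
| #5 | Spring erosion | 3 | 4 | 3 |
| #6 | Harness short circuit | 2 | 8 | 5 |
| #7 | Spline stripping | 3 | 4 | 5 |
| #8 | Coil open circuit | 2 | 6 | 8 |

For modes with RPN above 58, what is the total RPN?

RPN = Severity × Occurrence × Detection:
  #1: 4 × 2 × 9 = 72
  #2: 6 × 7 × 7 = 294
  #3: 9 × 9 × 2 = 162
  #4: 5 × 6 × 8 = 240
  #5: 3 × 4 × 3 = 36
  #6: 5 × 8 × 2 = 80
  #7: 5 × 4 × 3 = 60
  #8: 8 × 6 × 2 = 96
RPN > 58: #1 (72), #2 (294), #3 (162), #4 (240), #6 (80), #7 (60), #8 (96).
Sum: 72 + 294 + 162 + 240 + 80 + 60 + 96 = 1004.

1004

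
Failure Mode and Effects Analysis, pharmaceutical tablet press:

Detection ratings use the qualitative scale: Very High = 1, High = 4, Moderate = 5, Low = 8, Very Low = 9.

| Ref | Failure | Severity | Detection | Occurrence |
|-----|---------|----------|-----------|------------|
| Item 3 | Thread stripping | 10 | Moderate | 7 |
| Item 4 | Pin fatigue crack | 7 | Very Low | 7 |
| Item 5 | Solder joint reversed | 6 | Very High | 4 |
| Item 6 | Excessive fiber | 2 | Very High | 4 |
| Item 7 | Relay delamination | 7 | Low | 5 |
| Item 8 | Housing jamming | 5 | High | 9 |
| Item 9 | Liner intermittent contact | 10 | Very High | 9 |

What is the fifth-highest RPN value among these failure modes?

90

RPN = Severity × Occurrence × Detection:
  Item 3: 10 × 7 × 5 = 350
  Item 4: 7 × 7 × 9 = 441
  Item 5: 6 × 4 × 1 = 24
  Item 6: 2 × 4 × 1 = 8
  Item 7: 7 × 5 × 8 = 280
  Item 8: 5 × 9 × 4 = 180
  Item 9: 10 × 9 × 1 = 90
Sorted descending: 441, 350, 280, 180, 90, 24, 8.
The fifth-highest RPN is 90 (Item 9).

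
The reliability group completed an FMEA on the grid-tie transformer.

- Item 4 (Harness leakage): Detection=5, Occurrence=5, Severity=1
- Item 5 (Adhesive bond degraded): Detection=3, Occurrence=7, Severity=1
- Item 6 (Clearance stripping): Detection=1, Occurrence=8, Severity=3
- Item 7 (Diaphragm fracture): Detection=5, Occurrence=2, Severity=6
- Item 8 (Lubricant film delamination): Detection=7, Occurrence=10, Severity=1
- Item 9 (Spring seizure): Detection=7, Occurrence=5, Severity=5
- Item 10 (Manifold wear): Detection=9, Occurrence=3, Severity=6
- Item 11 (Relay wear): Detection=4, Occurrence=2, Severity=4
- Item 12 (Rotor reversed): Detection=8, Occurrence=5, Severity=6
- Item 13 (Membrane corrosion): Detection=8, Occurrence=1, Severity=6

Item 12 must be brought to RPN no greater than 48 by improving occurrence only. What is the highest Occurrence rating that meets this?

1

Item 12: S=6, O=5, D=8 → current RPN = 240.
Fixed product = 48. Need 48 × O ≤ 48, so O ≤ 48/48 = 1.00.
Maximum integer Occurrence rating = 1 (gives RPN 48; O=2 would give 96 > 48).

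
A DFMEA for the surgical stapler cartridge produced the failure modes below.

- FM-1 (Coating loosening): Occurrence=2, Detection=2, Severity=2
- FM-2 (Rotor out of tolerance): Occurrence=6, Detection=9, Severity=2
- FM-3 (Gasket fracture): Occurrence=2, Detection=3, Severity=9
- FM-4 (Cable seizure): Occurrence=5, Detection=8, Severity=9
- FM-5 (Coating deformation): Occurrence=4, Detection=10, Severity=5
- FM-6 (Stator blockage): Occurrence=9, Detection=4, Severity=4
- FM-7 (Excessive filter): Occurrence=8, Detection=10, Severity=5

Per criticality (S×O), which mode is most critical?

FM-4

Criticality = Severity × Occurrence:
  FM-1: 2 × 2 = 4
  FM-2: 2 × 6 = 12
  FM-3: 9 × 2 = 18
  FM-4: 9 × 5 = 45
  FM-5: 5 × 4 = 20
  FM-6: 4 × 9 = 36
  FM-7: 5 × 8 = 40
Highest criticality is 45 → FM-4.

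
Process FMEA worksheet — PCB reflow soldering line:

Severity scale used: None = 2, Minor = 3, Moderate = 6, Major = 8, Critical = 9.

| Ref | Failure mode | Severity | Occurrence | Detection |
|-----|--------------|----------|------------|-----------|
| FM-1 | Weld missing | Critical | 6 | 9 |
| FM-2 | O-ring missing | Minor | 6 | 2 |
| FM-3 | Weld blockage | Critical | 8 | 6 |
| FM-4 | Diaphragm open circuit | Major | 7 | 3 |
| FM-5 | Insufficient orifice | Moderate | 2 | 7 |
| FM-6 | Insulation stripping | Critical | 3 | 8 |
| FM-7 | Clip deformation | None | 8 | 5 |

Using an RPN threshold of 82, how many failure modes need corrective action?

RPN = Severity × Occurrence × Detection:
  FM-1: 9 × 6 × 9 = 486
  FM-2: 3 × 6 × 2 = 36
  FM-3: 9 × 8 × 6 = 432
  FM-4: 8 × 7 × 3 = 168
  FM-5: 6 × 2 × 7 = 84
  FM-6: 9 × 3 × 8 = 216
  FM-7: 2 × 8 × 5 = 80
Modes with RPN ≥ 82: FM-1 (486), FM-3 (432), FM-4 (168), FM-5 (84), FM-6 (216) → 5.

5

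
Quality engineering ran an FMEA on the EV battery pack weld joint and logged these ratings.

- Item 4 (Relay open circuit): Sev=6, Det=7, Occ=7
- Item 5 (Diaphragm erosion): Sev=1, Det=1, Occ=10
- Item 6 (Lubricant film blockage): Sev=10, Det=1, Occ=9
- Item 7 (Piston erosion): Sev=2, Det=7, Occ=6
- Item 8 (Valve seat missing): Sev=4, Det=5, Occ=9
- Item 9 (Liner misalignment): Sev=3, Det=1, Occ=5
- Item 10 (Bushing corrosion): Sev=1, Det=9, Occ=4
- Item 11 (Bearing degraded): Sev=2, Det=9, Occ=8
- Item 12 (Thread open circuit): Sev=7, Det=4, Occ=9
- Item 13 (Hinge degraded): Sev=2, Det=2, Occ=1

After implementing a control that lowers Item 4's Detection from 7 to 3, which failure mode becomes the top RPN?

Item 12

RPN = Severity × Occurrence × Detection:
  Item 4: 6 × 7 × 7 = 294
  Item 5: 1 × 10 × 1 = 10
  Item 6: 10 × 9 × 1 = 90
  Item 7: 2 × 6 × 7 = 84
  Item 8: 4 × 9 × 5 = 180
  Item 9: 3 × 5 × 1 = 15
  Item 10: 1 × 4 × 9 = 36
  Item 11: 2 × 8 × 9 = 144
  Item 12: 7 × 9 × 4 = 252
  Item 13: 2 × 1 × 2 = 4
After action: Item 4 → 6 × 7 × 3 = 126.
Revised RPNs: Item 12=252, Item 8=180, Item 11=144, Item 4=126, Item 6=90, Item 7=84, Item 10=36, Item 9=15, Item 5=10, Item 13=4.
Highest is now Item 12 (252).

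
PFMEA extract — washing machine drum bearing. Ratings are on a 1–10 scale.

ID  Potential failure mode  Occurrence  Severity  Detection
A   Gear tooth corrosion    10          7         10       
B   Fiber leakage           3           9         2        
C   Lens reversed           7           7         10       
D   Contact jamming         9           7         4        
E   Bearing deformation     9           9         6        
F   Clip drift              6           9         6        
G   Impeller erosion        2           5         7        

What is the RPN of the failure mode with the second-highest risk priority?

RPN = Severity × Occurrence × Detection:
  A: 7 × 10 × 10 = 700
  B: 9 × 3 × 2 = 54
  C: 7 × 7 × 10 = 490
  D: 7 × 9 × 4 = 252
  E: 9 × 9 × 6 = 486
  F: 9 × 6 × 6 = 324
  G: 5 × 2 × 7 = 70
Sorted descending: 700, 490, 486, 324, 252, 70, 54.
The second-highest RPN is 490 (C).

490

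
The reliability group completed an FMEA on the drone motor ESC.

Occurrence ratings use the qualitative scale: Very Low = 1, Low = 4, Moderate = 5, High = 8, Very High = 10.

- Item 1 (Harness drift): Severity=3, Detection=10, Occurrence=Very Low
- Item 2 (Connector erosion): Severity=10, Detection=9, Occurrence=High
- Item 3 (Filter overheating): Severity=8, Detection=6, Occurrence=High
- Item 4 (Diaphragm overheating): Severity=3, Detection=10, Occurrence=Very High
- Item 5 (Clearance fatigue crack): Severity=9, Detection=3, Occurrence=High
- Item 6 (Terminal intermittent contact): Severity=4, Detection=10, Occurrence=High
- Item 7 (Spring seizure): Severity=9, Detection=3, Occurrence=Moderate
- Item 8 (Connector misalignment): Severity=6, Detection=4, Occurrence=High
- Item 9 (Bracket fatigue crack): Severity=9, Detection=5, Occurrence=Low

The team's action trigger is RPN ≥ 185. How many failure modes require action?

6

RPN = Severity × Occurrence × Detection:
  Item 1: 3 × 1 × 10 = 30
  Item 2: 10 × 8 × 9 = 720
  Item 3: 8 × 8 × 6 = 384
  Item 4: 3 × 10 × 10 = 300
  Item 5: 9 × 8 × 3 = 216
  Item 6: 4 × 8 × 10 = 320
  Item 7: 9 × 5 × 3 = 135
  Item 8: 6 × 8 × 4 = 192
  Item 9: 9 × 4 × 5 = 180
Modes with RPN ≥ 185: Item 2 (720), Item 3 (384), Item 4 (300), Item 5 (216), Item 6 (320), Item 8 (192) → 6.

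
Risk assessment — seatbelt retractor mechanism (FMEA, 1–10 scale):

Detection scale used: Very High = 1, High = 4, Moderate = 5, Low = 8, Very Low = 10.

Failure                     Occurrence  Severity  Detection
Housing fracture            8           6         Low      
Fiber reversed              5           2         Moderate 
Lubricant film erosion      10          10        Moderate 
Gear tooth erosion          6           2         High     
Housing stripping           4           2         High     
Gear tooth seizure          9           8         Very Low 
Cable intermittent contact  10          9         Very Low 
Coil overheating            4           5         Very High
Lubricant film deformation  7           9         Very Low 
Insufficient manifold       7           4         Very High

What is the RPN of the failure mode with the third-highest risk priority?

630

RPN = Severity × Occurrence × Detection:
  Housing fracture: 6 × 8 × 8 = 384
  Fiber reversed: 2 × 5 × 5 = 50
  Lubricant film erosion: 10 × 10 × 5 = 500
  Gear tooth erosion: 2 × 6 × 4 = 48
  Housing stripping: 2 × 4 × 4 = 32
  Gear tooth seizure: 8 × 9 × 10 = 720
  Cable intermittent contact: 9 × 10 × 10 = 900
  Coil overheating: 5 × 4 × 1 = 20
  Lubricant film deformation: 9 × 7 × 10 = 630
  Insufficient manifold: 4 × 7 × 1 = 28
Sorted descending: 900, 720, 630, 500, 384, 50, 48, 32, 28, 20.
The third-highest RPN is 630 (Lubricant film deformation).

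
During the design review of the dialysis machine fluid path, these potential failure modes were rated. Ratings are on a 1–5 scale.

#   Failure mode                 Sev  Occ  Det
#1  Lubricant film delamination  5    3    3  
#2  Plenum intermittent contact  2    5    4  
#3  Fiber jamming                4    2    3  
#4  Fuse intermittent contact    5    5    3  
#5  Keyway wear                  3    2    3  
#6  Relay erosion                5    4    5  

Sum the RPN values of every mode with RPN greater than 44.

RPN = Severity × Occurrence × Detection:
  #1: 5 × 3 × 3 = 45
  #2: 2 × 5 × 4 = 40
  #3: 4 × 2 × 3 = 24
  #4: 5 × 5 × 3 = 75
  #5: 3 × 2 × 3 = 18
  #6: 5 × 4 × 5 = 100
RPN > 44: #1 (45), #4 (75), #6 (100).
Sum: 45 + 75 + 100 = 220.

220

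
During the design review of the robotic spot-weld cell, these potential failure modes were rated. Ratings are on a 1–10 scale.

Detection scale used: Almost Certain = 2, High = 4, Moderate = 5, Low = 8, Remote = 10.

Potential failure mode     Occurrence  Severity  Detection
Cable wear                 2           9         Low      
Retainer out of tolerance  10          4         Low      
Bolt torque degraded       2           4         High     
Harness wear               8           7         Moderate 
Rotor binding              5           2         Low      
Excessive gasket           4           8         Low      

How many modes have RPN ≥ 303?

1

RPN = Severity × Occurrence × Detection:
  Cable wear: 9 × 2 × 8 = 144
  Retainer out of tolerance: 4 × 10 × 8 = 320
  Bolt torque degraded: 4 × 2 × 4 = 32
  Harness wear: 7 × 8 × 5 = 280
  Rotor binding: 2 × 5 × 8 = 80
  Excessive gasket: 8 × 4 × 8 = 256
Modes with RPN ≥ 303: Retainer out of tolerance (320) → 1.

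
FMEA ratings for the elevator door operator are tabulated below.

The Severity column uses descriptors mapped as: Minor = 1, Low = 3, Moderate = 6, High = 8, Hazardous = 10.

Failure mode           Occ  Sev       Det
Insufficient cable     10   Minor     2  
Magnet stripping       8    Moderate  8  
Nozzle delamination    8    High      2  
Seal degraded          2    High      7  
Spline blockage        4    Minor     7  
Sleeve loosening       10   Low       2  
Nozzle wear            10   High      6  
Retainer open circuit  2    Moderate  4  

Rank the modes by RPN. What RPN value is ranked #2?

RPN = Severity × Occurrence × Detection:
  Insufficient cable: 1 × 10 × 2 = 20
  Magnet stripping: 6 × 8 × 8 = 384
  Nozzle delamination: 8 × 8 × 2 = 128
  Seal degraded: 8 × 2 × 7 = 112
  Spline blockage: 1 × 4 × 7 = 28
  Sleeve loosening: 3 × 10 × 2 = 60
  Nozzle wear: 8 × 10 × 6 = 480
  Retainer open circuit: 6 × 2 × 4 = 48
Sorted descending: 480, 384, 128, 112, 60, 48, 28, 20.
The second-highest RPN is 384 (Magnet stripping).

384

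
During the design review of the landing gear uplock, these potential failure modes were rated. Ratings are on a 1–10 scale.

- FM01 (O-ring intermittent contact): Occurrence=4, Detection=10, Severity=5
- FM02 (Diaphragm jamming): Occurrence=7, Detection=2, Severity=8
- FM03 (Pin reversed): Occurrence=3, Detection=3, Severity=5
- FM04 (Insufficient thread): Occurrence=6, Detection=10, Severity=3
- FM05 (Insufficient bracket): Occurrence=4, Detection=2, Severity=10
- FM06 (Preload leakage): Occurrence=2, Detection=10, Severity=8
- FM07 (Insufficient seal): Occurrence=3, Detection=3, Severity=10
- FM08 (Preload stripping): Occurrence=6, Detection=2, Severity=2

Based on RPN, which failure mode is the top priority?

RPN = Severity × Occurrence × Detection:
  FM01: 5 × 4 × 10 = 200
  FM02: 8 × 7 × 2 = 112
  FM03: 5 × 3 × 3 = 45
  FM04: 3 × 6 × 10 = 180
  FM05: 10 × 4 × 2 = 80
  FM06: 8 × 2 × 10 = 160
  FM07: 10 × 3 × 3 = 90
  FM08: 2 × 6 × 2 = 24
Highest RPN is 200 → FM01.

FM01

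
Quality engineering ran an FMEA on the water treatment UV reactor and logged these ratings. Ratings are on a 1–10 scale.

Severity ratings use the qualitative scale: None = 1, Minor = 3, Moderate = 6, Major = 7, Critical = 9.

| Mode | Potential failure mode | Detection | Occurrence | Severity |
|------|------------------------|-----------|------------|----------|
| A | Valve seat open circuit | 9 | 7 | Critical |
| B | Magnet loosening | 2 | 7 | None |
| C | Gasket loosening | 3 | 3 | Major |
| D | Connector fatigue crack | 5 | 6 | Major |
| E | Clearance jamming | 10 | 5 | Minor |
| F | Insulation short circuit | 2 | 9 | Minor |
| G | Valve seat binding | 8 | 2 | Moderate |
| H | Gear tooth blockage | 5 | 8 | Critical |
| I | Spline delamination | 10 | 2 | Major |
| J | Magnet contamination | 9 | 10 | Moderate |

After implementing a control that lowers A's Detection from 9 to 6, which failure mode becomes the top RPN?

J

RPN = Severity × Occurrence × Detection:
  A: 9 × 7 × 9 = 567
  B: 1 × 7 × 2 = 14
  C: 7 × 3 × 3 = 63
  D: 7 × 6 × 5 = 210
  E: 3 × 5 × 10 = 150
  F: 3 × 9 × 2 = 54
  G: 6 × 2 × 8 = 96
  H: 9 × 8 × 5 = 360
  I: 7 × 2 × 10 = 140
  J: 6 × 10 × 9 = 540
After action: A → 9 × 7 × 6 = 378.
Revised RPNs: J=540, A=378, H=360, D=210, E=150, I=140, G=96, C=63, F=54, B=14.
Highest is now J (540).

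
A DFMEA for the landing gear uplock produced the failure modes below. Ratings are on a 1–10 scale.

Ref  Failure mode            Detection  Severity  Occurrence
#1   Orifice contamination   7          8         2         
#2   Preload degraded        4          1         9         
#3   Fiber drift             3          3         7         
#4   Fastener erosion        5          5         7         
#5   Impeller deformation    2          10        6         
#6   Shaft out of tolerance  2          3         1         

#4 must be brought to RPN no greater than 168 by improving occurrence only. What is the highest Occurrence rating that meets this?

#4: S=5, O=7, D=5 → current RPN = 175.
Fixed product = 25. Need 25 × O ≤ 168, so O ≤ 168/25 = 6.72.
Maximum integer Occurrence rating = 6 (gives RPN 150; O=7 would give 175 > 168).

6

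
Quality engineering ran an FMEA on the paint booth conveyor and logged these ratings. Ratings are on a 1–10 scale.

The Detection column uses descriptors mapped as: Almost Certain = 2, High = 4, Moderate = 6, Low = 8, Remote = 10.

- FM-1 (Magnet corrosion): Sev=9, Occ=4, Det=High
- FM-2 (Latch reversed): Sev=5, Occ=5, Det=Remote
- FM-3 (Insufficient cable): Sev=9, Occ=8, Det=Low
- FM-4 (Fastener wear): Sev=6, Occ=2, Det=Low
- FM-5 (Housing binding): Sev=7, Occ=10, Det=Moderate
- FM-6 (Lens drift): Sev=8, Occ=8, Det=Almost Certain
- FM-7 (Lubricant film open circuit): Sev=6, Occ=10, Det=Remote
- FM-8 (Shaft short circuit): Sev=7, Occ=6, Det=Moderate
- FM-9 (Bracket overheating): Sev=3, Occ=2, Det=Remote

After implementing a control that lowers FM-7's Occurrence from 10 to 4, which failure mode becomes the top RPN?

FM-3

RPN = Severity × Occurrence × Detection:
  FM-1: 9 × 4 × 4 = 144
  FM-2: 5 × 5 × 10 = 250
  FM-3: 9 × 8 × 8 = 576
  FM-4: 6 × 2 × 8 = 96
  FM-5: 7 × 10 × 6 = 420
  FM-6: 8 × 8 × 2 = 128
  FM-7: 6 × 10 × 10 = 600
  FM-8: 7 × 6 × 6 = 252
  FM-9: 3 × 2 × 10 = 60
After action: FM-7 → 6 × 4 × 10 = 240.
Revised RPNs: FM-3=576, FM-5=420, FM-8=252, FM-2=250, FM-7=240, FM-1=144, FM-6=128, FM-4=96, FM-9=60.
Highest is now FM-3 (576).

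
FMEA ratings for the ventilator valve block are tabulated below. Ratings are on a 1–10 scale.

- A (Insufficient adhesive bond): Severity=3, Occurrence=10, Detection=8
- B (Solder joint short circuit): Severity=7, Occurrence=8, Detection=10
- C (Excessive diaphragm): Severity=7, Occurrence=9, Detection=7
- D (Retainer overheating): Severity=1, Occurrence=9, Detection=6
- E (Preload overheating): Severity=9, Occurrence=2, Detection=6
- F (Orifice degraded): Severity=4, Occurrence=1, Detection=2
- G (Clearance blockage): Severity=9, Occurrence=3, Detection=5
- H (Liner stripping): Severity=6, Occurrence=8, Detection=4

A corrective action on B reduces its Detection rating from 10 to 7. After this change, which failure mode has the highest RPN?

RPN = Severity × Occurrence × Detection:
  A: 3 × 10 × 8 = 240
  B: 7 × 8 × 10 = 560
  C: 7 × 9 × 7 = 441
  D: 1 × 9 × 6 = 54
  E: 9 × 2 × 6 = 108
  F: 4 × 1 × 2 = 8
  G: 9 × 3 × 5 = 135
  H: 6 × 8 × 4 = 192
After action: B → 7 × 8 × 7 = 392.
Revised RPNs: C=441, B=392, A=240, H=192, G=135, E=108, D=54, F=8.
Highest is now C (441).

C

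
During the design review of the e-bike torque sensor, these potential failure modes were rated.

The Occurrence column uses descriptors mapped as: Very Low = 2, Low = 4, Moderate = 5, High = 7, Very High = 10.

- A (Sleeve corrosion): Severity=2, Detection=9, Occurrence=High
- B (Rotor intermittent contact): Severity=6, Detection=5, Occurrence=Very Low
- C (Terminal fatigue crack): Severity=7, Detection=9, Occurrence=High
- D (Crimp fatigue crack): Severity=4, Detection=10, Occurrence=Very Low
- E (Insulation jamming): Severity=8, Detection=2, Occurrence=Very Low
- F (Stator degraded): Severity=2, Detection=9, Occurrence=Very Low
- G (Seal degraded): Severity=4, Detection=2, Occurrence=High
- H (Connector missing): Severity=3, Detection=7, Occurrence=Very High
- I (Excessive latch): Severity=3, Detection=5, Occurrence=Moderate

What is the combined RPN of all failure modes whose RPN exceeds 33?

1084

RPN = Severity × Occurrence × Detection:
  A: 2 × 7 × 9 = 126
  B: 6 × 2 × 5 = 60
  C: 7 × 7 × 9 = 441
  D: 4 × 2 × 10 = 80
  E: 8 × 2 × 2 = 32
  F: 2 × 2 × 9 = 36
  G: 4 × 7 × 2 = 56
  H: 3 × 10 × 7 = 210
  I: 3 × 5 × 5 = 75
RPN > 33: A (126), B (60), C (441), D (80), F (36), G (56), H (210), I (75).
Sum: 126 + 60 + 441 + 80 + 36 + 56 + 210 + 75 = 1084.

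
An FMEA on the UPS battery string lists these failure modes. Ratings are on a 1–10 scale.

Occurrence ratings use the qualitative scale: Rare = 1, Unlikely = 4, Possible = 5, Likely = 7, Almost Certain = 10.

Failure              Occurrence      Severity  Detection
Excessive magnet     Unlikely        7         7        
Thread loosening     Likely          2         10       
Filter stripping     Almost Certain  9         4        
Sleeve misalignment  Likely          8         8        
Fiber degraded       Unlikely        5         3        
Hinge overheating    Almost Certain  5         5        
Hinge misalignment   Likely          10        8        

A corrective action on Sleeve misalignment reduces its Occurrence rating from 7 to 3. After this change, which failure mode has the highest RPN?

Hinge misalignment

RPN = Severity × Occurrence × Detection:
  Excessive magnet: 7 × 4 × 7 = 196
  Thread loosening: 2 × 7 × 10 = 140
  Filter stripping: 9 × 10 × 4 = 360
  Sleeve misalignment: 8 × 7 × 8 = 448
  Fiber degraded: 5 × 4 × 3 = 60
  Hinge overheating: 5 × 10 × 5 = 250
  Hinge misalignment: 10 × 7 × 8 = 560
After action: Sleeve misalignment → 8 × 3 × 8 = 192.
Revised RPNs: Hinge misalignment=560, Filter stripping=360, Hinge overheating=250, Excessive magnet=196, Sleeve misalignment=192, Thread loosening=140, Fiber degraded=60.
Highest is now Hinge misalignment (560).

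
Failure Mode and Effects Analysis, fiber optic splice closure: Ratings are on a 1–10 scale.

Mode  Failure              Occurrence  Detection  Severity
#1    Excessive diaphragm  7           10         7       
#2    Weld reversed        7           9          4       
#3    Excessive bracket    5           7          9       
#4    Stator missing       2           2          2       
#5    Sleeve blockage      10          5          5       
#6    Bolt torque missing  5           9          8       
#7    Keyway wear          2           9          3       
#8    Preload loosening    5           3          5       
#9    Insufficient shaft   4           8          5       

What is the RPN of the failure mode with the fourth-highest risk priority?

252

RPN = Severity × Occurrence × Detection:
  #1: 7 × 7 × 10 = 490
  #2: 4 × 7 × 9 = 252
  #3: 9 × 5 × 7 = 315
  #4: 2 × 2 × 2 = 8
  #5: 5 × 10 × 5 = 250
  #6: 8 × 5 × 9 = 360
  #7: 3 × 2 × 9 = 54
  #8: 5 × 5 × 3 = 75
  #9: 5 × 4 × 8 = 160
Sorted descending: 490, 360, 315, 252, 250, 160, 75, 54, 8.
The fourth-highest RPN is 252 (#2).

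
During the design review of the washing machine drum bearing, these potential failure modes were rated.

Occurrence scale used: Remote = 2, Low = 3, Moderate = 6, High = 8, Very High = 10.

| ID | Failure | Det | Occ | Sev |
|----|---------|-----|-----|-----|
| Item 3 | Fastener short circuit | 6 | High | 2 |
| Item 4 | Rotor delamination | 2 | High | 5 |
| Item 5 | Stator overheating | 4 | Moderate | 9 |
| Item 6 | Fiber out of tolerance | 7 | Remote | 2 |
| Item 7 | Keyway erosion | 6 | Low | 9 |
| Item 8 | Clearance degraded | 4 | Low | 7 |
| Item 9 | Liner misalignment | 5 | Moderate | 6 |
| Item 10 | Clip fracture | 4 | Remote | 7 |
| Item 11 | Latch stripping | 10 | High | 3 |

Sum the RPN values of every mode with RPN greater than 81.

978

RPN = Severity × Occurrence × Detection:
  Item 3: 2 × 8 × 6 = 96
  Item 4: 5 × 8 × 2 = 80
  Item 5: 9 × 6 × 4 = 216
  Item 6: 2 × 2 × 7 = 28
  Item 7: 9 × 3 × 6 = 162
  Item 8: 7 × 3 × 4 = 84
  Item 9: 6 × 6 × 5 = 180
  Item 10: 7 × 2 × 4 = 56
  Item 11: 3 × 8 × 10 = 240
RPN > 81: Item 3 (96), Item 5 (216), Item 7 (162), Item 8 (84), Item 9 (180), Item 11 (240).
Sum: 96 + 216 + 162 + 84 + 180 + 240 = 978.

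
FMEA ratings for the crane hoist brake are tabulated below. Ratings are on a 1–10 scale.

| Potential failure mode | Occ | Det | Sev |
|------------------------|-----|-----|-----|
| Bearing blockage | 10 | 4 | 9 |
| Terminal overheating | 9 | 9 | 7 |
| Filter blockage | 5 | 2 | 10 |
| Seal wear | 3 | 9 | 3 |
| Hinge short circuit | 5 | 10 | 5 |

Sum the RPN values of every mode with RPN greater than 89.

1277

RPN = Severity × Occurrence × Detection:
  Bearing blockage: 9 × 10 × 4 = 360
  Terminal overheating: 7 × 9 × 9 = 567
  Filter blockage: 10 × 5 × 2 = 100
  Seal wear: 3 × 3 × 9 = 81
  Hinge short circuit: 5 × 5 × 10 = 250
RPN > 89: Bearing blockage (360), Terminal overheating (567), Filter blockage (100), Hinge short circuit (250).
Sum: 360 + 567 + 100 + 250 = 1277.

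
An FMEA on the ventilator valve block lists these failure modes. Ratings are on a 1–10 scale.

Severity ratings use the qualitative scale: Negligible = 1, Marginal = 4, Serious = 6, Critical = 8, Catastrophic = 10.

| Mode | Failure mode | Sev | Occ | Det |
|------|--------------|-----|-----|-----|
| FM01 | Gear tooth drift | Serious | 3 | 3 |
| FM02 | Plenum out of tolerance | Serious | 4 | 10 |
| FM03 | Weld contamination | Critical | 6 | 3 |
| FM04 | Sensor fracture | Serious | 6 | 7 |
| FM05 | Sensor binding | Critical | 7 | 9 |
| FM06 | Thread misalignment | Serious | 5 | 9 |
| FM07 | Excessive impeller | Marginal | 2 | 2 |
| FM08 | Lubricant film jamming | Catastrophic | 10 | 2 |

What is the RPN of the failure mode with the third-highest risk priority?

252

RPN = Severity × Occurrence × Detection:
  FM01: 6 × 3 × 3 = 54
  FM02: 6 × 4 × 10 = 240
  FM03: 8 × 6 × 3 = 144
  FM04: 6 × 6 × 7 = 252
  FM05: 8 × 7 × 9 = 504
  FM06: 6 × 5 × 9 = 270
  FM07: 4 × 2 × 2 = 16
  FM08: 10 × 10 × 2 = 200
Sorted descending: 504, 270, 252, 240, 200, 144, 54, 16.
The third-highest RPN is 252 (FM04).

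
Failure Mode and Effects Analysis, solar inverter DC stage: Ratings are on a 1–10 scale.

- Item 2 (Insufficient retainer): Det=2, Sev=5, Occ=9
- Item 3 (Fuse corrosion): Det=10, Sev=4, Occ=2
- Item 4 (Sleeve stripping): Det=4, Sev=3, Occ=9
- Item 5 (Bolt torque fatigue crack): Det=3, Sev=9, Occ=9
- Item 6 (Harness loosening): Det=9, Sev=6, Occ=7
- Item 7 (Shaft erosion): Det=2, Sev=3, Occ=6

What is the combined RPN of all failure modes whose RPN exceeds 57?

RPN = Severity × Occurrence × Detection:
  Item 2: 5 × 9 × 2 = 90
  Item 3: 4 × 2 × 10 = 80
  Item 4: 3 × 9 × 4 = 108
  Item 5: 9 × 9 × 3 = 243
  Item 6: 6 × 7 × 9 = 378
  Item 7: 3 × 6 × 2 = 36
RPN > 57: Item 2 (90), Item 3 (80), Item 4 (108), Item 5 (243), Item 6 (378).
Sum: 90 + 80 + 108 + 243 + 378 = 899.

899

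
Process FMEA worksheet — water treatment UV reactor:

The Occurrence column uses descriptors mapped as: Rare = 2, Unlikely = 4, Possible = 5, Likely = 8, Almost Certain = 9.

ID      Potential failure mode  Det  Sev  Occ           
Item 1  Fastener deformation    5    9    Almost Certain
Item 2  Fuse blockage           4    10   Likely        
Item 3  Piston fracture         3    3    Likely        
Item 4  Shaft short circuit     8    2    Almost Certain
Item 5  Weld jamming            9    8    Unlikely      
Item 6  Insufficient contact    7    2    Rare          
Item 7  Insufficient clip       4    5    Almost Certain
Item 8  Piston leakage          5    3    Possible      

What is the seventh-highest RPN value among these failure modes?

RPN = Severity × Occurrence × Detection:
  Item 1: 9 × 9 × 5 = 405
  Item 2: 10 × 8 × 4 = 320
  Item 3: 3 × 8 × 3 = 72
  Item 4: 2 × 9 × 8 = 144
  Item 5: 8 × 4 × 9 = 288
  Item 6: 2 × 2 × 7 = 28
  Item 7: 5 × 9 × 4 = 180
  Item 8: 3 × 5 × 5 = 75
Sorted descending: 405, 320, 288, 180, 144, 75, 72, 28.
The seventh-highest RPN is 72 (Item 3).

72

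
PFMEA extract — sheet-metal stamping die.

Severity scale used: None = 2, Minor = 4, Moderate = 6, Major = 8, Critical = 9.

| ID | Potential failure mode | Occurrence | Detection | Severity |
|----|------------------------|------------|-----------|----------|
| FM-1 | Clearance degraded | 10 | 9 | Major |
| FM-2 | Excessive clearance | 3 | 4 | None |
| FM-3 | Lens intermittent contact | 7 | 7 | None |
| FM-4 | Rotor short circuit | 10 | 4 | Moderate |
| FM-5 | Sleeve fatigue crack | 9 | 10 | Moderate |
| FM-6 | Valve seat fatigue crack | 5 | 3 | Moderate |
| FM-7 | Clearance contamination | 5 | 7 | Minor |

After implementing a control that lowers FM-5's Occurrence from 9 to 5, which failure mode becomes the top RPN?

RPN = Severity × Occurrence × Detection:
  FM-1: 8 × 10 × 9 = 720
  FM-2: 2 × 3 × 4 = 24
  FM-3: 2 × 7 × 7 = 98
  FM-4: 6 × 10 × 4 = 240
  FM-5: 6 × 9 × 10 = 540
  FM-6: 6 × 5 × 3 = 90
  FM-7: 4 × 5 × 7 = 140
After action: FM-5 → 6 × 5 × 10 = 300.
Revised RPNs: FM-1=720, FM-5=300, FM-4=240, FM-7=140, FM-3=98, FM-6=90, FM-2=24.
Highest is now FM-1 (720).

FM-1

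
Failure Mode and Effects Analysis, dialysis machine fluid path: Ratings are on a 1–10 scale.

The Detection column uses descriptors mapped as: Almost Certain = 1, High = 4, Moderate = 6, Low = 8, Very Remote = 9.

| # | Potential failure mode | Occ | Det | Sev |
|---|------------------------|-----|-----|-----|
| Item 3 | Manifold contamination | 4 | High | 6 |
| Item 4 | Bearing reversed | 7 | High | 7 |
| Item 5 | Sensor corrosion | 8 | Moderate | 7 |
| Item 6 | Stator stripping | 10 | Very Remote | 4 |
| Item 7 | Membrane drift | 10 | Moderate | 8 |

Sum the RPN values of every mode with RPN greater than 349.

840

RPN = Severity × Occurrence × Detection:
  Item 3: 6 × 4 × 4 = 96
  Item 4: 7 × 7 × 4 = 196
  Item 5: 7 × 8 × 6 = 336
  Item 6: 4 × 10 × 9 = 360
  Item 7: 8 × 10 × 6 = 480
RPN > 349: Item 6 (360), Item 7 (480).
Sum: 360 + 480 = 840.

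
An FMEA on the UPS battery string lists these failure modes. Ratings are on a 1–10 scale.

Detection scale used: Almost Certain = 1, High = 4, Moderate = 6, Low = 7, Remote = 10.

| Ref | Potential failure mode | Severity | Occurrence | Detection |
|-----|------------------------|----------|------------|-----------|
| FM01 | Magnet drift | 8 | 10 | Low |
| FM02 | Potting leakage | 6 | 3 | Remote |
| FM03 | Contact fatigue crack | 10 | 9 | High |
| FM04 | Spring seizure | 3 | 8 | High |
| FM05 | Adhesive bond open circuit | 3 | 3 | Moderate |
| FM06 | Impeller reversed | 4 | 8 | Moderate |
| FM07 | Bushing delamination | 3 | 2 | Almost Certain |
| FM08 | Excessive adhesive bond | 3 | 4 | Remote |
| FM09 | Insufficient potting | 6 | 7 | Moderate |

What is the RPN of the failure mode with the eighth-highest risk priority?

RPN = Severity × Occurrence × Detection:
  FM01: 8 × 10 × 7 = 560
  FM02: 6 × 3 × 10 = 180
  FM03: 10 × 9 × 4 = 360
  FM04: 3 × 8 × 4 = 96
  FM05: 3 × 3 × 6 = 54
  FM06: 4 × 8 × 6 = 192
  FM07: 3 × 2 × 1 = 6
  FM08: 3 × 4 × 10 = 120
  FM09: 6 × 7 × 6 = 252
Sorted descending: 560, 360, 252, 192, 180, 120, 96, 54, 6.
The eighth-highest RPN is 54 (FM05).

54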